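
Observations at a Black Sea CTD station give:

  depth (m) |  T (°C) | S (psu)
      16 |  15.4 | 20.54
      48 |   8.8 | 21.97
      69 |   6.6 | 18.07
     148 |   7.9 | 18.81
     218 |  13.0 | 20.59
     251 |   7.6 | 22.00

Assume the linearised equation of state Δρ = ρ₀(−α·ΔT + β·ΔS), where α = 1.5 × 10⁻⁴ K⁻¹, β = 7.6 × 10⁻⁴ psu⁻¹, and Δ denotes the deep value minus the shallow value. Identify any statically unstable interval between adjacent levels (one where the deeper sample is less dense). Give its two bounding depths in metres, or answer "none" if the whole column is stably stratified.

Evaluate Δρ/ρ₀ = −αΔT + βΔS across each adjacent pair:
  16–48 m: −αΔT+βΔS = −(1.5 × 10⁻⁴)(-6.6)+(7.6 × 10⁻⁴)(+1.43) = 2.1 × 10⁻³ → stable
  48–69 m: −αΔT+βΔS = −(1.5 × 10⁻⁴)(-2.2)+(7.6 × 10⁻⁴)(-3.90) = -2.6 × 10⁻³ → UNSTABLE
  69–148 m: −αΔT+βΔS = −(1.5 × 10⁻⁴)(+1.3)+(7.6 × 10⁻⁴)(+0.74) = 3.7 × 10⁻⁴ → stable
  148–218 m: −αΔT+βΔS = −(1.5 × 10⁻⁴)(+5.1)+(7.6 × 10⁻⁴)(+1.78) = 5.9 × 10⁻⁴ → stable
  218–251 m: −αΔT+βΔS = −(1.5 × 10⁻⁴)(-5.4)+(7.6 × 10⁻⁴)(+1.41) = 1.9 × 10⁻³ → stable
The 48–69 m interval has Δρ < 0: lighter water underlies denser water.

48–69 m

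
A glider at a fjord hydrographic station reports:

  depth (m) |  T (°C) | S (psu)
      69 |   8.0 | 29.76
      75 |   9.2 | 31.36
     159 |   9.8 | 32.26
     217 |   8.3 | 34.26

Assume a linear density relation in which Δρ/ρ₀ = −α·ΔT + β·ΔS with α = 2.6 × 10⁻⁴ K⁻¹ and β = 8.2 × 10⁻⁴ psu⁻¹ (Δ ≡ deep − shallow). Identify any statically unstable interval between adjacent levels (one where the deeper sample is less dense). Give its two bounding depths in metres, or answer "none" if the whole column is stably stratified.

none

Evaluate Δρ/ρ₀ = −αΔT + βΔS across each adjacent pair:
  69–75 m: −αΔT+βΔS = −(2.6 × 10⁻⁴)(+1.2)+(8.2 × 10⁻⁴)(+1.60) = 1.0 × 10⁻³ → stable
  75–159 m: −αΔT+βΔS = −(2.6 × 10⁻⁴)(+0.6)+(8.2 × 10⁻⁴)(+0.90) = 5.8 × 10⁻⁴ → stable
  159–217 m: −αΔT+βΔS = −(2.6 × 10⁻⁴)(-1.5)+(8.2 × 10⁻⁴)(+2.00) = 2.0 × 10⁻³ → stable
Every interval has Δρ > 0: the column is stably stratified throughout.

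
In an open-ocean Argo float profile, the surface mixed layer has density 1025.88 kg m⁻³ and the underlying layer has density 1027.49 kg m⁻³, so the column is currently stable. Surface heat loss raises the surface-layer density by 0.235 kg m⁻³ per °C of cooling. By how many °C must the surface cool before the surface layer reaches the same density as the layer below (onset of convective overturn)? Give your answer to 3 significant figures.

6.85 °C

Density deficit of the surface layer: 1027.49 − 1025.88 = 1.61 kg m⁻³.
Required change = 1.61 / 0.235 = 6.85 °C.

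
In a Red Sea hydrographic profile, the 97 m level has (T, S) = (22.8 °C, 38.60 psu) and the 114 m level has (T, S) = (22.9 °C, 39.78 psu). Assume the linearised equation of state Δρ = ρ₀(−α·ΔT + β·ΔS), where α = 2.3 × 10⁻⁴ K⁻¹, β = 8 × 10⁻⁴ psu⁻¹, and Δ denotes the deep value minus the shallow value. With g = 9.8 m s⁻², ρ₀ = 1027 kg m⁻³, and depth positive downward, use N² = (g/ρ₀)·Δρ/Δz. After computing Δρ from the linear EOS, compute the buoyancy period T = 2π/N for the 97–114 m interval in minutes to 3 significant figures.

4.54 min

ΔT = +0.1 K, ΔS = +1.18 psu (deep − shallow).
Δρ/ρ₀ = −αΔT + βΔS = -2.30 × 10⁻⁵ + 9.44 × 10⁻⁴ = 9.21 × 10⁻⁴, so Δρ ≈ 0.9459 kg m⁻³.
N² = (g/ρ₀)·Δρ/Δz = g·(Δρ/ρ₀)/Δz = 9.8 × 9.21 × 10⁻⁴ / 17 = 5.3093 × 10⁻⁴ s⁻².
N = √(5.3093 × 10⁻⁴) = 0.023042 rad s⁻¹ → T = 2π/N = 272.68 s = 4.5447 min ≈ 4.54 min.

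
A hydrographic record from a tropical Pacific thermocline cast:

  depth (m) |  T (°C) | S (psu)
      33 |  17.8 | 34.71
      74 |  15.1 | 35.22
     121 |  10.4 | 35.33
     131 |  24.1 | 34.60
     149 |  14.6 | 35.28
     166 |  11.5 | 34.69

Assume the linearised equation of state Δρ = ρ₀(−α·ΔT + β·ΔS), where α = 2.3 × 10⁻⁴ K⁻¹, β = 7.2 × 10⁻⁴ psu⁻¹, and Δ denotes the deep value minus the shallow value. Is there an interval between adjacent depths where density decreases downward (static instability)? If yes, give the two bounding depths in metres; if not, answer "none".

121–131 m

Evaluate Δρ/ρ₀ = −αΔT + βΔS across each adjacent pair:
  33–74 m: −αΔT+βΔS = −(2.3 × 10⁻⁴)(-2.7)+(7.2 × 10⁻⁴)(+0.51) = 9.9 × 10⁻⁴ → stable
  74–121 m: −αΔT+βΔS = −(2.3 × 10⁻⁴)(-4.7)+(7.2 × 10⁻⁴)(+0.11) = 1.2 × 10⁻³ → stable
  121–131 m: −αΔT+βΔS = −(2.3 × 10⁻⁴)(+13.7)+(7.2 × 10⁻⁴)(-0.73) = -3.7 × 10⁻³ → UNSTABLE
  131–149 m: −αΔT+βΔS = −(2.3 × 10⁻⁴)(-9.5)+(7.2 × 10⁻⁴)(+0.68) = 2.7 × 10⁻³ → stable
  149–166 m: −αΔT+βΔS = −(2.3 × 10⁻⁴)(-3.1)+(7.2 × 10⁻⁴)(-0.59) = 2.9 × 10⁻⁴ → stable
The 121–131 m interval has Δρ < 0: lighter water underlies denser water.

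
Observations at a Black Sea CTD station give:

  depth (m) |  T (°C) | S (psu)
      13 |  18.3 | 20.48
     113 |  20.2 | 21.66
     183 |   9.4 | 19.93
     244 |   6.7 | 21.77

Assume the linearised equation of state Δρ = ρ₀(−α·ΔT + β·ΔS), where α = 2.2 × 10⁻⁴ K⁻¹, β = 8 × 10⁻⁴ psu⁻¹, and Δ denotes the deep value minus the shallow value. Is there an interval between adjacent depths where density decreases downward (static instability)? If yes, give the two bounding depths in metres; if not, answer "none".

Evaluate Δρ/ρ₀ = −αΔT + βΔS across each adjacent pair:
  13–113 m: −αΔT+βΔS = −(2.2 × 10⁻⁴)(+1.9)+(8 × 10⁻⁴)(+1.18) = 5.3 × 10⁻⁴ → stable
  113–183 m: −αΔT+βΔS = −(2.2 × 10⁻⁴)(-10.8)+(8 × 10⁻⁴)(-1.73) = 9.9 × 10⁻⁴ → stable
  183–244 m: −αΔT+βΔS = −(2.2 × 10⁻⁴)(-2.7)+(8 × 10⁻⁴)(+1.84) = 2.1 × 10⁻³ → stable
Every interval has Δρ > 0: the column is stably stratified throughout.

none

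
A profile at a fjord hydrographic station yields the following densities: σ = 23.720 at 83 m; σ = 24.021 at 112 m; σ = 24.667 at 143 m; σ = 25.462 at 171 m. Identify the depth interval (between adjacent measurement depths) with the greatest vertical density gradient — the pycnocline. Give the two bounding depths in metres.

143–171 m

Compute the density gradient over each adjacent pair:
  83–112 m: Δρ/Δz = 0.301/29 = 0.010 kg m⁻⁴
  112–143 m: Δρ/Δz = 0.646/31 = 0.021 kg m⁻⁴
  143–171 m: Δρ/Δz = 0.795/28 = 0.028 kg m⁻⁴
The largest gradient is in the 143–171 m interval — the pycnocline.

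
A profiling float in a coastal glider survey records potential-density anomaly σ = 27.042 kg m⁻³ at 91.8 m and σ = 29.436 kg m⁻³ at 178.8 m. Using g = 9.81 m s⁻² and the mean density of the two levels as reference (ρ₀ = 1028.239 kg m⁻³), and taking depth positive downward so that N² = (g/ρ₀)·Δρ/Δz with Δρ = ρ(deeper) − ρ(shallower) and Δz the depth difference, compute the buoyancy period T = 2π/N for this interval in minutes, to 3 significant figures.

Δρ = 1029.436 − 1027.042 = 2.394 kg m⁻³ over Δz = 178.8 − 91.8 = 87 m.
N² = (9.81/1028.239) × (2.394/87) = 2.6253 × 10⁻⁴ s⁻².
N = √(2.6253 × 10⁻⁴) = 0.016203 rad s⁻¹, so T = 2π/N = 387.78 s = 6.4630 min ≈ 6.46 min.

6.46 min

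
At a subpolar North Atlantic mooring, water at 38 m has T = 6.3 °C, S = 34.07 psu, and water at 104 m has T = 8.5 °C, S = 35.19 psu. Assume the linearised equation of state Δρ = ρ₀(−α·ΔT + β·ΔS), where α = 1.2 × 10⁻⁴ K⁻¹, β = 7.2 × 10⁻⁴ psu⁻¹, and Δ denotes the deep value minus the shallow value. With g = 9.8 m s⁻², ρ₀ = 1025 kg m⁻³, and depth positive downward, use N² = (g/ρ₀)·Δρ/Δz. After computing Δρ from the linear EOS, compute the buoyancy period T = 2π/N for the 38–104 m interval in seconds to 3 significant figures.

700 s

ΔT = +2.2 K, ΔS = +1.12 psu (deep − shallow).
Δρ/ρ₀ = −αΔT + βΔS = -2.64 × 10⁻⁴ + 8.064 × 10⁻⁴ = 5.424 × 10⁻⁴, so Δρ ≈ 0.5560 kg m⁻³.
N² = (g/ρ₀)·Δρ/Δz = g·(Δρ/ρ₀)/Δz = 9.8 × 5.424 × 10⁻⁴ / 66 = 8.0538 × 10⁻⁵ s⁻².
N = √(8.0538 × 10⁻⁵) = 8.9743 × 10⁻³ rad s⁻¹ → T = 2π/N = 700.13 s ≈ 700 s.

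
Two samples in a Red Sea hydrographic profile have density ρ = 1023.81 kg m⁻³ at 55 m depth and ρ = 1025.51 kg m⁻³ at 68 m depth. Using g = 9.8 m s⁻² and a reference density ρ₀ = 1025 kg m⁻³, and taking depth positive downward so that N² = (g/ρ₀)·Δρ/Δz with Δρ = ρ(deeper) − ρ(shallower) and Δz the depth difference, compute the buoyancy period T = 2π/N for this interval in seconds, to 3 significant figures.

178 s

Δρ = 1025.51 − 1023.81 = 1.70 kg m⁻³ over Δz = 68 − 55 = 13 m.
N² = (9.8/1025) × (1.70/13) = 1.2503 × 10⁻³ s⁻².
N = √(1.2503 × 10⁻³) = 0.035360 rad s⁻¹, so T = 2π/N = 177.69 s ≈ 178 s.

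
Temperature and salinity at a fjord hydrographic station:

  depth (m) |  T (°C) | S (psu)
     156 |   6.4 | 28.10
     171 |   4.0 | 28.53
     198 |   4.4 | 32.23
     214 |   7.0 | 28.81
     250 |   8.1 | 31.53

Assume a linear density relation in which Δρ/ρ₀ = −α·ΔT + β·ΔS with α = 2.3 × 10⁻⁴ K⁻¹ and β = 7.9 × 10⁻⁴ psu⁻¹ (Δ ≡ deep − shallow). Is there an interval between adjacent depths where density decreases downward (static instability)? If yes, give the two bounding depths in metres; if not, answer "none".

Evaluate Δρ/ρ₀ = −αΔT + βΔS across each adjacent pair:
  156–171 m: −αΔT+βΔS = −(2.3 × 10⁻⁴)(-2.4)+(7.9 × 10⁻⁴)(+0.43) = 8.9 × 10⁻⁴ → stable
  171–198 m: −αΔT+βΔS = −(2.3 × 10⁻⁴)(+0.4)+(7.9 × 10⁻⁴)(+3.70) = 2.8 × 10⁻³ → stable
  198–214 m: −αΔT+βΔS = −(2.3 × 10⁻⁴)(+2.6)+(7.9 × 10⁻⁴)(-3.42) = -3.3 × 10⁻³ → UNSTABLE
  214–250 m: −αΔT+βΔS = −(2.3 × 10⁻⁴)(+1.1)+(7.9 × 10⁻⁴)(+2.72) = 1.9 × 10⁻³ → stable
The 198–214 m interval has Δρ < 0: lighter water underlies denser water.

198–214 m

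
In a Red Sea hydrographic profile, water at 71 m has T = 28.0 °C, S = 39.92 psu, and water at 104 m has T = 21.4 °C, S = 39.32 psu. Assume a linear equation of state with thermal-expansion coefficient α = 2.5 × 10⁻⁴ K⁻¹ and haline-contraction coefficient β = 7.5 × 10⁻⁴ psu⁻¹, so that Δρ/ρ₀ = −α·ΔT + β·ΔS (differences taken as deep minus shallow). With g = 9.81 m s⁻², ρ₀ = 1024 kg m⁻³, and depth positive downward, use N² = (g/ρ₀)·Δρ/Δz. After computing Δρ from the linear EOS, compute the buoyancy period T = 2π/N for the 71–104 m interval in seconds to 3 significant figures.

333 s

ΔT = -6.6 K, ΔS = -0.60 psu (deep − shallow).
Δρ/ρ₀ = −αΔT + βΔS = 1.65 × 10⁻³ − 4.50 × 10⁻⁴ = 1.20 × 10⁻³, so Δρ ≈ 1.229 kg m⁻³.
N² = (g/ρ₀)·Δρ/Δz = g·(Δρ/ρ₀)/Δz = 9.81 × 1.20 × 10⁻³ / 33 = 3.5673 × 10⁻⁴ s⁻².
N = √(3.5673 × 10⁻⁴) = 0.018887 rad s⁻¹ → T = 2π/N = 332.67 s ≈ 333 s.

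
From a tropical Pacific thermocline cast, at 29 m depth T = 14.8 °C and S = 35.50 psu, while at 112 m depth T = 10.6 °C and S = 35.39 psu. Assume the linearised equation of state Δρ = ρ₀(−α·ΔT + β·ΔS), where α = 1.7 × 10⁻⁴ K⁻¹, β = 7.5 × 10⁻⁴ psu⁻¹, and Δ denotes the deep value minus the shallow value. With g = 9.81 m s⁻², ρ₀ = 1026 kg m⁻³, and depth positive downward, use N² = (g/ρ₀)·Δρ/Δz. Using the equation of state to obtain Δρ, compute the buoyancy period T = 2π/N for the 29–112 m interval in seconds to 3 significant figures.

ΔT = -4.2 K, ΔS = -0.11 psu (deep − shallow).
Δρ/ρ₀ = −αΔT + βΔS = 7.14 × 10⁻⁴ − 8.25 × 10⁻⁵ = 6.315 × 10⁻⁴, so Δρ ≈ 0.6479 kg m⁻³.
N² = (g/ρ₀)·Δρ/Δz = g·(Δρ/ρ₀)/Δz = 9.81 × 6.315 × 10⁻⁴ / 83 = 7.4639 × 10⁻⁵ s⁻².
N = √(7.4639 × 10⁻⁵) = 8.6394 × 10⁻³ rad s⁻¹ → T = 2π/N = 727.27 s ≈ 727 s.

727 s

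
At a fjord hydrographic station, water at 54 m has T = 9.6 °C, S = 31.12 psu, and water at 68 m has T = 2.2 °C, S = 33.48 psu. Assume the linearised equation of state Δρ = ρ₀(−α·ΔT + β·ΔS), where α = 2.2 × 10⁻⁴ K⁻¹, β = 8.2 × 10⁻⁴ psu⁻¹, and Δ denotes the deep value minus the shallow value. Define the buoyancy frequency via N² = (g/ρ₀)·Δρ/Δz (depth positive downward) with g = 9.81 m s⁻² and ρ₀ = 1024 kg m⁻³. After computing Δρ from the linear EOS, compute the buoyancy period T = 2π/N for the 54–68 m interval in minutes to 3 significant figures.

ΔT = -7.4 K, ΔS = +2.36 psu (deep − shallow).
Δρ/ρ₀ = −αΔT + βΔS = 1.628 × 10⁻³ + 1.9352 × 10⁻³ = 3.5632 × 10⁻³, so Δρ ≈ 3.649 kg m⁻³.
N² = (g/ρ₀)·Δρ/Δz = g·(Δρ/ρ₀)/Δz = 9.81 × 3.5632 × 10⁻³ / 14 = 2.4968 × 10⁻³ s⁻².
N = √(2.4968 × 10⁻³) = 0.049968 rad s⁻¹ → T = 2π/N = 125.74 s = 2.0957 min ≈ 2.10 min.

2.10 min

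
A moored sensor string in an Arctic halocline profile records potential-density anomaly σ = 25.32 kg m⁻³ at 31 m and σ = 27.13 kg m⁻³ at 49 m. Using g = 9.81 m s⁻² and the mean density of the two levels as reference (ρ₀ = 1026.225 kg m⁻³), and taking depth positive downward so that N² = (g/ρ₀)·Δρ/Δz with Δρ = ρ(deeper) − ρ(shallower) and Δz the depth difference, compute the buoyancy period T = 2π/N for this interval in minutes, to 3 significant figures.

3.38 min

Δρ = 1027.13 − 1025.32 = 1.81 kg m⁻³ over Δz = 49 − 31 = 18 m.
N² = (9.81/1026.225) × (1.81/18) = 9.6124 × 10⁻⁴ s⁻².
N = √(9.6124 × 10⁻⁴) = 0.031004 rad s⁻¹, so T = 2π/N = 202.66 s = 3.3777 min ≈ 3.38 min.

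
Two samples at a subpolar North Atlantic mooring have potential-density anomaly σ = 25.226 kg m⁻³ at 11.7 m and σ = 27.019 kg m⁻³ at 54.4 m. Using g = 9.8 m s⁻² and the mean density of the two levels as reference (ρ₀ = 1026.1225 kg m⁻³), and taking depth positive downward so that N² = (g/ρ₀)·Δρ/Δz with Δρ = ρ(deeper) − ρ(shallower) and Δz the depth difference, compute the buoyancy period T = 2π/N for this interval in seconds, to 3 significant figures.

314 s

Δρ = 1027.019 − 1025.226 = 1.793 kg m⁻³ over Δz = 54.4 − 11.7 = 42.7 m.
N² = (9.8/1026.1225) × (1.793/42.7) = 4.0103 × 10⁻⁴ s⁻².
N = √(4.0103 × 10⁻⁴) = 0.020026 rad s⁻¹, so T = 2π/N = 313.75 s ≈ 314 s.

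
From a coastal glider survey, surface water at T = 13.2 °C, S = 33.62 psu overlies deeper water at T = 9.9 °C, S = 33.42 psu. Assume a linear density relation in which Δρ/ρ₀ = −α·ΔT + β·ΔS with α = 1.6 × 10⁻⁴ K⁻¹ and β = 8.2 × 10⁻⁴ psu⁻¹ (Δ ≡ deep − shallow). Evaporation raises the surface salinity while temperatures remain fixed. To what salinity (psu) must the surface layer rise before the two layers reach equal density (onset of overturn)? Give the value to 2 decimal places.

34.06 psu

Neutral buoyancy requires −α(T_deep − T_surf) + β(S_deep − S_surf′) = 0.
S_surf′ = S_deep − (α/β)·ΔT = 33.42 − (1.6 × 10⁻⁴/8.2 × 10⁻⁴)·(-3.3) = 34.0639 psu.
Increase required: 34.0639 − 33.62 = 0.4439 psu.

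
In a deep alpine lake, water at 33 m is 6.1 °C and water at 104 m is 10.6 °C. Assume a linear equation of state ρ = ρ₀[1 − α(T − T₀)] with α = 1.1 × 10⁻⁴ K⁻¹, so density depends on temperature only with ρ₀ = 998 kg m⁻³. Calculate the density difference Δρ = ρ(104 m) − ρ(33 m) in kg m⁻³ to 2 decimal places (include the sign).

ΔT = +4.5 K, Δρ/ρ₀ = −αΔT = -4.95 × 10⁻⁴.
Δρ = 998 × (-4.95 × 10⁻⁴) = -0.49 kg m⁻³.
Negative Δρ: lighter below, statically unstable.

-0.49 kg m⁻³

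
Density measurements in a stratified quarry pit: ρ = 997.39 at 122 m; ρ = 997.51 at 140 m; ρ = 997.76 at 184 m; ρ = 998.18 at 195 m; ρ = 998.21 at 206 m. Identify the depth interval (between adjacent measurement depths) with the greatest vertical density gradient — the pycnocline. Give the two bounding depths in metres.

184–195 m

Compute the density gradient over each adjacent pair:
  122–140 m: Δρ/Δz = 0.12/18 = 6.7 × 10⁻³ kg m⁻⁴
  140–184 m: Δρ/Δz = 0.25/44 = 5.7 × 10⁻³ kg m⁻⁴
  184–195 m: Δρ/Δz = 0.42/11 = 0.038 kg m⁻⁴
  195–206 m: Δρ/Δz = 0.03/11 = 2.7 × 10⁻³ kg m⁻⁴
The largest gradient is in the 184–195 m interval — the pycnocline.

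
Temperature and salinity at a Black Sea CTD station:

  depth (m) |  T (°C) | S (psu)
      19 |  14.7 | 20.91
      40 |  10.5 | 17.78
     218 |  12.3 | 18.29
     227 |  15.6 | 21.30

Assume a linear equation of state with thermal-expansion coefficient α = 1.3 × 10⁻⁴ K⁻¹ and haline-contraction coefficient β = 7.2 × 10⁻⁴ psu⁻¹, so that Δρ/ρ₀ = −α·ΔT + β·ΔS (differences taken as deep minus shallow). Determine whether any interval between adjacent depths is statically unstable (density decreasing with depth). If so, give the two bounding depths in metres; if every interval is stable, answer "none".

19–40 m

Evaluate Δρ/ρ₀ = −αΔT + βΔS across each adjacent pair:
  19–40 m: −αΔT+βΔS = −(1.3 × 10⁻⁴)(-4.2)+(7.2 × 10⁻⁴)(-3.13) = -1.7 × 10⁻³ → UNSTABLE
  40–218 m: −αΔT+βΔS = −(1.3 × 10⁻⁴)(+1.8)+(7.2 × 10⁻⁴)(+0.51) = 1.3 × 10⁻⁴ → stable
  218–227 m: −αΔT+βΔS = −(1.3 × 10⁻⁴)(+3.3)+(7.2 × 10⁻⁴)(+3.01) = 1.7 × 10⁻³ → stable
The 19–40 m interval has Δρ < 0: lighter water underlies denser water.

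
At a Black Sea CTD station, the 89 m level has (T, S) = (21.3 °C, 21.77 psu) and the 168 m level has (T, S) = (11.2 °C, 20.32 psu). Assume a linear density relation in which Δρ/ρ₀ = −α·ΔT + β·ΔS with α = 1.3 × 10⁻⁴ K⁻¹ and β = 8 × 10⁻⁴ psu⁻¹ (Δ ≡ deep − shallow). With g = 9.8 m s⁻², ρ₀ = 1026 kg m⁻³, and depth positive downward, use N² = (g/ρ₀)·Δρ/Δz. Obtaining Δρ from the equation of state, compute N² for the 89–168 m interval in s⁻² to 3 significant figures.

ΔT = -10.1 K, ΔS = -1.45 psu (deep − shallow).
Δρ/ρ₀ = −αΔT + βΔS = 1.313 × 10⁻³ − 1.16 × 10⁻³ = 1.53 × 10⁻⁴, so Δρ ≈ 0.1570 kg m⁻³.
N² = (g/ρ₀)·Δρ/Δz = g·(Δρ/ρ₀)/Δz = 9.8 × 1.53 × 10⁻⁴ / 79 = 1.8980 × 10⁻⁵ s⁻² ≈ 1.90 × 10⁻⁵ s⁻².

1.90 × 10⁻⁵ s⁻²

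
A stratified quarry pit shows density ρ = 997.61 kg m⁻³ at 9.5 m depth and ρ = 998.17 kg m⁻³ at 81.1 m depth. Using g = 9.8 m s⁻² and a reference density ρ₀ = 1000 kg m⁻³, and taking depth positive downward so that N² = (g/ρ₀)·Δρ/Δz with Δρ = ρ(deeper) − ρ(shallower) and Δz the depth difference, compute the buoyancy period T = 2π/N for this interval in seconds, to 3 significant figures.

718 s

Δρ = 998.17 − 997.61 = 0.56 kg m⁻³ over Δz = 81.1 − 9.5 = 71.6 m.
N² = (9.8/1000) × (0.56/71.6) = 7.6648 × 10⁻⁵ s⁻².
N = √(7.6648 × 10⁻⁵) = 8.7549 × 10⁻³ rad s⁻¹, so T = 2π/N = 717.68 s ≈ 718 s.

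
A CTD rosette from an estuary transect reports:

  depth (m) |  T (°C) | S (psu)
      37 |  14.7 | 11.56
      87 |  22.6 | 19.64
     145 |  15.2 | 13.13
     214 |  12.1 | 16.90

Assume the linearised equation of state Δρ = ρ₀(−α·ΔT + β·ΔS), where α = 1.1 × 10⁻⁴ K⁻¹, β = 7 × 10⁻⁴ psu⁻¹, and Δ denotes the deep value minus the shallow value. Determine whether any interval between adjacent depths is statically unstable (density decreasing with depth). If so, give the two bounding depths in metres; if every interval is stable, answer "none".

87–145 m

Evaluate Δρ/ρ₀ = −αΔT + βΔS across each adjacent pair:
  37–87 m: −αΔT+βΔS = −(1.1 × 10⁻⁴)(+7.9)+(7 × 10⁻⁴)(+8.08) = 4.8 × 10⁻³ → stable
  87–145 m: −αΔT+βΔS = −(1.1 × 10⁻⁴)(-7.4)+(7 × 10⁻⁴)(-6.51) = -3.7 × 10⁻³ → UNSTABLE
  145–214 m: −αΔT+βΔS = −(1.1 × 10⁻⁴)(-3.1)+(7 × 10⁻⁴)(+3.77) = 3.0 × 10⁻³ → stable
The 87–145 m interval has Δρ < 0: lighter water underlies denser water.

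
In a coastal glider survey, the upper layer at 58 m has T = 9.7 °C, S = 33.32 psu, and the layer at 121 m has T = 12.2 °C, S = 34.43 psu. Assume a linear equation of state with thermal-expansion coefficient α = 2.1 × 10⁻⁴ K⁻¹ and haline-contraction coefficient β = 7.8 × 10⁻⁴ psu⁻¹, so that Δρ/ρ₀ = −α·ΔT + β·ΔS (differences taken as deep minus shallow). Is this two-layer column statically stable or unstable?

ΔT = 12.2 − 9.7 = +2.5 K and ΔS = 34.43 − 33.32 = +1.11 psu (deep − shallow).
−αΔT = -5.25 × 10⁻⁴; βΔS = 8.658 × 10⁻⁴; sum Δρ/ρ₀ = 3.408 × 10⁻⁴.
Δρ/ρ₀ > 0, so Δρ > 0: deeper water is denser → statically stable.

stable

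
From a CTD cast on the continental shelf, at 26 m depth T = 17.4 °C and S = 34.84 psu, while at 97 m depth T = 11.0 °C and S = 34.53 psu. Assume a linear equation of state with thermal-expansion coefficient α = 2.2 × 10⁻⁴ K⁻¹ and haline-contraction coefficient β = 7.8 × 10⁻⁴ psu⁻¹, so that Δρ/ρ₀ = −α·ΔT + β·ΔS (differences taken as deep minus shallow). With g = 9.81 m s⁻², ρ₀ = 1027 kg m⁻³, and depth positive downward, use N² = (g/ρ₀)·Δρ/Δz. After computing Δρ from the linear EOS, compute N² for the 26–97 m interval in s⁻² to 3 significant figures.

1.61 × 10⁻⁴ s⁻²

ΔT = -6.4 K, ΔS = -0.31 psu (deep − shallow).
Δρ/ρ₀ = −αΔT + βΔS = 1.408 × 10⁻³ − 2.418 × 10⁻⁴ = 1.1662 × 10⁻³, so Δρ ≈ 1.198 kg m⁻³.
N² = (g/ρ₀)·Δρ/Δz = g·(Δρ/ρ₀)/Δz = 9.81 × 1.1662 × 10⁻³ / 71 = 1.6113 × 10⁻⁴ s⁻² ≈ 1.61 × 10⁻⁴ s⁻².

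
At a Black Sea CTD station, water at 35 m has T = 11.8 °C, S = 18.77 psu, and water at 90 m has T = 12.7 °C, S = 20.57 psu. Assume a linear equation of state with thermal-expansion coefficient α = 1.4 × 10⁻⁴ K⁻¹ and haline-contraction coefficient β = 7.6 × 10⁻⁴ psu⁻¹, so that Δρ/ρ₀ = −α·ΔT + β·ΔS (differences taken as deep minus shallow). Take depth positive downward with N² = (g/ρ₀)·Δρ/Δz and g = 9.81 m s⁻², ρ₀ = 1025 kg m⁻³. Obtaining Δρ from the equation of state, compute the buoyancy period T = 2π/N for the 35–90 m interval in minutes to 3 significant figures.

ΔT = +0.9 K, ΔS = +1.80 psu (deep − shallow).
Δρ/ρ₀ = −αΔT + βΔS = -1.26 × 10⁻⁴ + 1.368 × 10⁻³ = 1.242 × 10⁻³, so Δρ ≈ 1.273 kg m⁻³.
N² = (g/ρ₀)·Δρ/Δz = g·(Δρ/ρ₀)/Δz = 9.81 × 1.242 × 10⁻³ / 55 = 2.2153 × 10⁻⁴ s⁻².
N = √(2.2153 × 10⁻⁴) = 0.014884 rad s⁻¹ → T = 2π/N = 422.14 s = 7.0357 min ≈ 7.04 min.

7.04 min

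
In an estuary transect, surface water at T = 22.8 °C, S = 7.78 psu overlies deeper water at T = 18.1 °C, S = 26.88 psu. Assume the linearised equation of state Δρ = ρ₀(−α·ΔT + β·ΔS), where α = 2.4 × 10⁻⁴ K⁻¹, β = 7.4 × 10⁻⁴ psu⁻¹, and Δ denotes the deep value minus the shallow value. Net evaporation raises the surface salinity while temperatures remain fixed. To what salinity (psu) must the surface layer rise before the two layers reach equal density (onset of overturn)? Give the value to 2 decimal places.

28.40 psu

Neutral buoyancy requires −α(T_deep − T_surf) + β(S_deep − S_surf′) = 0.
S_surf′ = S_deep − (α/β)·ΔT = 26.88 − (2.4 × 10⁻⁴/7.4 × 10⁻⁴)·(-4.7) = 28.4043 psu.
Increase required: 28.4043 − 7.78 = 20.6243 psu.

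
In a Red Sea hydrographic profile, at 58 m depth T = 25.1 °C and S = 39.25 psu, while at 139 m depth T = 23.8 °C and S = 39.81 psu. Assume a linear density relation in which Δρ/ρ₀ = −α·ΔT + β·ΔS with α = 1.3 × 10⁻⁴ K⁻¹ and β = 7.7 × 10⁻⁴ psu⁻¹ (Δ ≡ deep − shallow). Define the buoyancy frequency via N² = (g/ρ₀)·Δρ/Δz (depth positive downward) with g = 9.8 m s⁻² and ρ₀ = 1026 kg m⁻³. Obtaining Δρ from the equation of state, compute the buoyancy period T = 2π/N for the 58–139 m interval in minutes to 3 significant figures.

12.3 min

ΔT = -1.3 K, ΔS = +0.56 psu (deep − shallow).
Δρ/ρ₀ = −αΔT + βΔS = 1.69 × 10⁻⁴ + 4.312 × 10⁻⁴ = 6.002 × 10⁻⁴, so Δρ ≈ 0.6158 kg m⁻³.
N² = (g/ρ₀)·Δρ/Δz = g·(Δρ/ρ₀)/Δz = 9.8 × 6.002 × 10⁻⁴ / 81 = 7.2617 × 10⁻⁵ s⁻².
N = √(7.2617 × 10⁻⁵) = 8.5216 × 10⁻³ rad s⁻¹ → T = 2π/N = 737.32 s = 12.289 min ≈ 12.3 min.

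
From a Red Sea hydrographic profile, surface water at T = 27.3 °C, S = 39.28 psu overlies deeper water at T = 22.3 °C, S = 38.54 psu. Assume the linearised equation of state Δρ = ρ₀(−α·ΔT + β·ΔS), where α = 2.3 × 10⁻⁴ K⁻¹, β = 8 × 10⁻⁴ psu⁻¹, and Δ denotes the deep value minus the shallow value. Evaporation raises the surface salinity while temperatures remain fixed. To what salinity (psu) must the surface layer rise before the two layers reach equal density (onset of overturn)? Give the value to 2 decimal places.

Neutral buoyancy requires −α(T_deep − T_surf) + β(S_deep − S_surf′) = 0.
S_surf′ = S_deep − (α/β)·ΔT = 38.54 − (2.3 × 10⁻⁴/8 × 10⁻⁴)·(-5.0) = 39.9775 psu.
Increase required: 39.9775 − 39.28 = 0.6975 psu.

39.98 psu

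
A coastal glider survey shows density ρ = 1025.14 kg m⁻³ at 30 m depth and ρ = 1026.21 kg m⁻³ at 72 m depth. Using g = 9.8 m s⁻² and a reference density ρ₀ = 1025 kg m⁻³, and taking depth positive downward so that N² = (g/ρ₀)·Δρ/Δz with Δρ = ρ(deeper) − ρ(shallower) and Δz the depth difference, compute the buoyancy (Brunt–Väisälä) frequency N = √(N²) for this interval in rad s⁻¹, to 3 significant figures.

Δρ = 1026.21 − 1025.14 = 1.07 kg m⁻³ over Δz = 72 − 30 = 42 m.
N² = (9.8/1025) × (1.07/42) = 2.4358 × 10⁻⁴ s⁻².
N = √(2.4358 × 10⁻⁴) = 0.015607 rad s⁻¹ ≈ 0.0156 rad s⁻¹.
Since Δρ > 0 the layer is stably stratified.

0.0156 rad s⁻¹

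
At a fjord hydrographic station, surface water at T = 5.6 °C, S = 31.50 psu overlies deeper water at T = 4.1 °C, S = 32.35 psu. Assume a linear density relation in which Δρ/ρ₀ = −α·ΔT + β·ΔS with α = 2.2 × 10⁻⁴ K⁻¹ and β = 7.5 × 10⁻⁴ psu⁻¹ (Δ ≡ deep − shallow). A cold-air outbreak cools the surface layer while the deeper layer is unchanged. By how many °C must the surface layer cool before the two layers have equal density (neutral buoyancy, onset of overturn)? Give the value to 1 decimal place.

Neutral buoyancy requires Δρ = 0, i.e. −α(T_deep − T_surf′) + β(S_deep − S_surf) = 0.
T_surf′ = T_deep − (β/α)·ΔS = 4.1 − (7.5 × 10⁻⁴/2.2 × 10⁻⁴)·(+0.85) = 1.202 °C.
Cooling required: 5.6 − (1.202) = 4.398 °C.

4.4 °C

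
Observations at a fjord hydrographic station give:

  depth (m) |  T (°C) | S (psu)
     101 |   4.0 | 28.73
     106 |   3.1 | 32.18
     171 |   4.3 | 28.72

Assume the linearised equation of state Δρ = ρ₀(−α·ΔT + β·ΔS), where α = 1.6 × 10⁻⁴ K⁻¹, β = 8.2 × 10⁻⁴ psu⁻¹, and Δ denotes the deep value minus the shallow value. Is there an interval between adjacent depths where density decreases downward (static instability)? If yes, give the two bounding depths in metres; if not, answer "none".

106–171 m

Evaluate Δρ/ρ₀ = −αΔT + βΔS across each adjacent pair:
  101–106 m: −αΔT+βΔS = −(1.6 × 10⁻⁴)(-0.9)+(8.2 × 10⁻⁴)(+3.45) = 3.0 × 10⁻³ → stable
  106–171 m: −αΔT+βΔS = −(1.6 × 10⁻⁴)(+1.2)+(8.2 × 10⁻⁴)(-3.46) = -3.0 × 10⁻³ → UNSTABLE
The 106–171 m interval has Δρ < 0: lighter water underlies denser water.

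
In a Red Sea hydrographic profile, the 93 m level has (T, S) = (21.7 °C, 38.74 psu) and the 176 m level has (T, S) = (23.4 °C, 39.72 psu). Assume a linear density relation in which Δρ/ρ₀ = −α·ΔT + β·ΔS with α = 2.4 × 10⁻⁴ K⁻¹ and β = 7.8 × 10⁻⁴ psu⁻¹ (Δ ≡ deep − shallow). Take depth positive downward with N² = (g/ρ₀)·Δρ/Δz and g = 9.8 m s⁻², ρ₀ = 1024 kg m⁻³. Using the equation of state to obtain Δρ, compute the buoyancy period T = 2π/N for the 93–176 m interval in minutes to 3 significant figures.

ΔT = +1.7 K, ΔS = +0.98 psu (deep − shallow).
Δρ/ρ₀ = −αΔT + βΔS = -4.08 × 10⁻⁴ + 7.644 × 10⁻⁴ = 3.564 × 10⁻⁴, so Δρ ≈ 0.3650 kg m⁻³.
N² = (g/ρ₀)·Δρ/Δz = g·(Δρ/ρ₀)/Δz = 9.8 × 3.564 × 10⁻⁴ / 83 = 4.2081 × 10⁻⁵ s⁻².
N = √(4.2081 × 10⁻⁵) = 6.4870 × 10⁻³ rad s⁻¹ → T = 2π/N = 968.58 s = 16.143 min ≈ 16.1 min.

16.1 min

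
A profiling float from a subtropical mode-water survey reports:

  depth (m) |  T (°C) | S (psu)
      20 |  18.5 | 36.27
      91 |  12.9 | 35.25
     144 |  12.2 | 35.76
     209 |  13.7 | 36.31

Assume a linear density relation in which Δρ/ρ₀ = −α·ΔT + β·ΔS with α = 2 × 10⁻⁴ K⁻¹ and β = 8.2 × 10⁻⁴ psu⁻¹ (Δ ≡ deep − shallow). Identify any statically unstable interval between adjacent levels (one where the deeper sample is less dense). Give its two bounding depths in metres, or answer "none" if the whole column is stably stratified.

Evaluate Δρ/ρ₀ = −αΔT + βΔS across each adjacent pair:
  20–91 m: −αΔT+βΔS = −(2 × 10⁻⁴)(-5.6)+(8.2 × 10⁻⁴)(-1.02) = 2.8 × 10⁻⁴ → stable
  91–144 m: −αΔT+βΔS = −(2 × 10⁻⁴)(-0.7)+(8.2 × 10⁻⁴)(+0.51) = 5.6 × 10⁻⁴ → stable
  144–209 m: −αΔT+βΔS = −(2 × 10⁻⁴)(+1.5)+(8.2 × 10⁻⁴)(+0.55) = 1.5 × 10⁻⁴ → stable
Every interval has Δρ > 0: the column is stably stratified throughout.

none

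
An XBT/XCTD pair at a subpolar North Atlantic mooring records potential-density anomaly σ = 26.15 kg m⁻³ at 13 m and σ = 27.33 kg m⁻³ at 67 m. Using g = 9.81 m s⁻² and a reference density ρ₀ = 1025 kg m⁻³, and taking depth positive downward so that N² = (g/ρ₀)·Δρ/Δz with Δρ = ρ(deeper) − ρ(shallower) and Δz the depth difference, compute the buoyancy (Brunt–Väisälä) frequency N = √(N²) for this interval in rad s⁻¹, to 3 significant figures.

0.0145 rad s⁻¹

Δρ = 1027.33 − 1026.15 = 1.18 kg m⁻³ over Δz = 67 − 13 = 54 m.
N² = (9.81/1025) × (1.18/54) = 2.0914 × 10⁻⁴ s⁻².
N = √(2.0914 × 10⁻⁴) = 0.014462 rad s⁻¹ ≈ 0.0145 rad s⁻¹.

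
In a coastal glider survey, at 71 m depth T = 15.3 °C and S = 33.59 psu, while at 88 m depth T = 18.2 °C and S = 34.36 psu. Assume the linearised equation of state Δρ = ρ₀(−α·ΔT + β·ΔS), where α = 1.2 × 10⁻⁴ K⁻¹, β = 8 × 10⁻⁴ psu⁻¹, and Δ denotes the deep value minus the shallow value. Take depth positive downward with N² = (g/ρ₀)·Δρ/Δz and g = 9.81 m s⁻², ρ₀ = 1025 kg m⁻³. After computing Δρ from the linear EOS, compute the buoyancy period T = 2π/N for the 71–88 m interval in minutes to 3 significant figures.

ΔT = +2.9 K, ΔS = +0.77 psu (deep − shallow).
Δρ/ρ₀ = −αΔT + βΔS = -3.48 × 10⁻⁴ + 6.16 × 10⁻⁴ = 2.68 × 10⁻⁴, so Δρ ≈ 0.2747 kg m⁻³.
N² = (g/ρ₀)·Δρ/Δz = g·(Δρ/ρ₀)/Δz = 9.81 × 2.68 × 10⁻⁴ / 17 = 1.5465 × 10⁻⁴ s⁻².
N = √(1.5465 × 10⁻⁴) = 0.012436 rad s⁻¹ → T = 2π/N = 505.24 s = 8.4207 min ≈ 8.42 min.

8.42 min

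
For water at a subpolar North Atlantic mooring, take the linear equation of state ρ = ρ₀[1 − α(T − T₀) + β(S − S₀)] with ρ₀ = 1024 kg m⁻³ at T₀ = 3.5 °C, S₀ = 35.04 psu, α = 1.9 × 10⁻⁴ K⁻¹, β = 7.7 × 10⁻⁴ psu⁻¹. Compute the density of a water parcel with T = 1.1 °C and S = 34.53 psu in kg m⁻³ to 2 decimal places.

T − T₀ = -2.4 K, S − S₀ = -0.51 psu.
Bracket = 1 − α·(-2.4) + β·(-0.51) = 1 + (6.33 × 10⁻⁵) = 1.0000633.
ρ = 1024 × 1.0000633 = 1024.06 kg m⁻³.

1024.06 kg m⁻³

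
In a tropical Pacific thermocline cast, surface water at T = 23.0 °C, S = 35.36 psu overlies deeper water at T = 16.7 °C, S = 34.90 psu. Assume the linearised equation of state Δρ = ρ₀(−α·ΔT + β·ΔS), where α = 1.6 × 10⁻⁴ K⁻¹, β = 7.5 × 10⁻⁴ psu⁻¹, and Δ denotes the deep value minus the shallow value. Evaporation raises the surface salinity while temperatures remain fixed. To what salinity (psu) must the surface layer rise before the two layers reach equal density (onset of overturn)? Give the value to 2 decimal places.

36.24 psu

Neutral buoyancy requires −α(T_deep − T_surf) + β(S_deep − S_surf′) = 0.
S_surf′ = S_deep − (α/β)·ΔT = 34.90 − (1.6 × 10⁻⁴/7.5 × 10⁻⁴)·(-6.3) = 36.2440 psu.
Increase required: 36.2440 − 35.36 = 0.8840 psu.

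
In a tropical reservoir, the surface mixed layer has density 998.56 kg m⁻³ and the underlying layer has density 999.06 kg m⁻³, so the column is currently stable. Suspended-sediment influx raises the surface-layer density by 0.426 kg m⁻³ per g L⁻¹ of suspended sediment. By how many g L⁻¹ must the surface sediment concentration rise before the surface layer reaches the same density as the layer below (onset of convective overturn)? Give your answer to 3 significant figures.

1.17 g L⁻¹

Density deficit of the surface layer: 999.06 − 998.56 = 0.5 kg m⁻³.
Required change = 0.5 / 0.426 = 1.17 g L⁻¹.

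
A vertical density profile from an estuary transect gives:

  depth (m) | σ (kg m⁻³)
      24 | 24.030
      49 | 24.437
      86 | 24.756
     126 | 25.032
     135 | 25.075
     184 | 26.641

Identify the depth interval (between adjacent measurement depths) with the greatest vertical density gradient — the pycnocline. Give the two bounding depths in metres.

Compute the density gradient over each adjacent pair:
  24–49 m: Δρ/Δz = 0.407/25 = 0.016 kg m⁻⁴
  49–86 m: Δρ/Δz = 0.319/37 = 8.6 × 10⁻³ kg m⁻⁴
  86–126 m: Δρ/Δz = 0.276/40 = 6.9 × 10⁻³ kg m⁻⁴
  126–135 m: Δρ/Δz = 0.043/9 = 4.8 × 10⁻³ kg m⁻⁴
  135–184 m: Δρ/Δz = 1.566/49 = 0.032 kg m⁻⁴
The largest gradient is in the 135–184 m interval — the pycnocline.

135–184 m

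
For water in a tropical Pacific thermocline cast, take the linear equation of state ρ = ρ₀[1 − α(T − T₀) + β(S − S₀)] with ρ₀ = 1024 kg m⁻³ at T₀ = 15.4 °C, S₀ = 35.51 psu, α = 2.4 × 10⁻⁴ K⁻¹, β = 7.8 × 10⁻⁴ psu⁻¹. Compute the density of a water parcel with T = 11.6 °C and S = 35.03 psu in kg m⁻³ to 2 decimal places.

T − T₀ = -3.8 K, S − S₀ = -0.48 psu.
Bracket = 1 − α·(-3.8) + β·(-0.48) = 1 + (5.376 × 10⁻⁴) = 1.0005376.
ρ = 1024 × 1.0005376 = 1024.55 kg m⁻³.

1024.55 kg m⁻³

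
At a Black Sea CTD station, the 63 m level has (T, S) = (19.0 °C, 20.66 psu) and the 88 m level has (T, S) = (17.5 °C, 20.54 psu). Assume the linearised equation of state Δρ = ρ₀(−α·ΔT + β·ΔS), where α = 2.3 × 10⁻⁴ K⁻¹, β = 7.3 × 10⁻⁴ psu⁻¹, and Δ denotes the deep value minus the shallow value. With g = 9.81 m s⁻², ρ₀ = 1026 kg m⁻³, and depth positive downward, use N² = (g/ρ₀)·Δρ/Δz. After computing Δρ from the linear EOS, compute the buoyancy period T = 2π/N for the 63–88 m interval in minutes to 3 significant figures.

10.4 min

ΔT = -1.5 K, ΔS = -0.12 psu (deep − shallow).
Δρ/ρ₀ = −αΔT + βΔS = 3.45 × 10⁻⁴ − 8.76 × 10⁻⁵ = 2.574 × 10⁻⁴, so Δρ ≈ 0.2641 kg m⁻³.
N² = (g/ρ₀)·Δρ/Δz = g·(Δρ/ρ₀)/Δz = 9.81 × 2.574 × 10⁻⁴ / 25 = 1.0100 × 10⁻⁴ s⁻².
N = √(1.0100 × 10⁻⁴) = 0.010050 rad s⁻¹ → T = 2π/N = 625.19 s = 10.420 min ≈ 10.4 min.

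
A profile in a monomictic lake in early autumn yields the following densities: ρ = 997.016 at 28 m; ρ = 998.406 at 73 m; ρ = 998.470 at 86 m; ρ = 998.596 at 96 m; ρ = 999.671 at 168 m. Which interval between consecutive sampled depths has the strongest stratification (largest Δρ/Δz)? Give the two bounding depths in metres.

28–73 m

Compute the density gradient over each adjacent pair:
  28–73 m: Δρ/Δz = 1.390/45 = 0.031 kg m⁻⁴
  73–86 m: Δρ/Δz = 0.064/13 = 4.9 × 10⁻³ kg m⁻⁴
  86–96 m: Δρ/Δz = 0.126/10 = 0.013 kg m⁻⁴
  96–168 m: Δρ/Δz = 1.075/72 = 0.015 kg m⁻⁴
The largest gradient is in the 28–73 m interval — the pycnocline.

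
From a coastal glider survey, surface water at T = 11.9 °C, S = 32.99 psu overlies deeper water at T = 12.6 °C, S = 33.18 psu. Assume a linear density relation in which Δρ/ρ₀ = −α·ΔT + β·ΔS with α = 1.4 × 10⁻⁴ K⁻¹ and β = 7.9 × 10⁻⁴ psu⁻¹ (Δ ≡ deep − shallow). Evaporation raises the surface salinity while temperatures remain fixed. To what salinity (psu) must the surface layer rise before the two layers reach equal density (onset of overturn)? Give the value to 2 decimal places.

33.06 psu

Neutral buoyancy requires −α(T_deep − T_surf) + β(S_deep − S_surf′) = 0.
S_surf′ = S_deep − (α/β)·ΔT = 33.18 − (1.4 × 10⁻⁴/7.9 × 10⁻⁴)·(+0.7) = 33.0559 psu.
Increase required: 33.0559 − 32.99 = 0.0659 psu.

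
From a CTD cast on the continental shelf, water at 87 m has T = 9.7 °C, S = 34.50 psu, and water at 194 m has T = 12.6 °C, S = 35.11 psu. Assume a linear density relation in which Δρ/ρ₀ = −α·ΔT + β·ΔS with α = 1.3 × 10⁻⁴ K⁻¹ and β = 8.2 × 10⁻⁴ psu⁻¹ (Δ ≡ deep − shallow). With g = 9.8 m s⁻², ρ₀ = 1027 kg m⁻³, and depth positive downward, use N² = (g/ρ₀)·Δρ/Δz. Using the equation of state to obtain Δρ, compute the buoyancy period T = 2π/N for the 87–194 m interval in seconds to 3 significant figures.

ΔT = +2.9 K, ΔS = +0.61 psu (deep − shallow).
Δρ/ρ₀ = −αΔT + βΔS = -3.77 × 10⁻⁴ + 5.002 × 10⁻⁴ = 1.232 × 10⁻⁴, so Δρ ≈ 0.1265 kg m⁻³.
N² = (g/ρ₀)·Δρ/Δz = g·(Δρ/ρ₀)/Δz = 9.8 × 1.232 × 10⁻⁴ / 107 = 1.1284 × 10⁻⁵ s⁻².
N = √(1.1284 × 10⁻⁵) = 3.3592 × 10⁻³ rad s⁻¹ → T = 2π/N = 1.8704 × 10³ s ≈ 1.87 × 10³ s.

1.87 × 10³ s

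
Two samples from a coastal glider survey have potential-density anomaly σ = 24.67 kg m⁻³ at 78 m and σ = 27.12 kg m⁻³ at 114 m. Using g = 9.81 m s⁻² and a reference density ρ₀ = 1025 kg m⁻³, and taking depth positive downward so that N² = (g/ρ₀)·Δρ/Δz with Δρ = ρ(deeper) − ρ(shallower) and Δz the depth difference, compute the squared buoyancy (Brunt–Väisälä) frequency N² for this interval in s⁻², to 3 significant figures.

Δρ = 1027.12 − 1024.67 = 2.45 kg m⁻³ over Δz = 114 − 78 = 36 m.
N² = (9.81/1025) × (2.45/36) = 6.5134 × 10⁻⁴ s⁻² ≈ 6.51 × 10⁻⁴ s⁻².

6.51 × 10⁻⁴ s⁻²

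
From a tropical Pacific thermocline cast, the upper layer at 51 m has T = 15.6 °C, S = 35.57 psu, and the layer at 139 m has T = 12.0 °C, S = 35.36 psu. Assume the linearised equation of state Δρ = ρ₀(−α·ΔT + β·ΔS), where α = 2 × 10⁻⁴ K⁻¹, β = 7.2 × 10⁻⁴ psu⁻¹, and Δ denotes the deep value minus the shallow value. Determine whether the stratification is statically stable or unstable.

ΔT = 12.0 − 15.6 = -3.6 K and ΔS = 35.36 − 35.57 = -0.21 psu (deep − shallow).
−αΔT = 7.20 × 10⁻⁴; βΔS = -1.512 × 10⁻⁴; sum Δρ/ρ₀ = 5.688 × 10⁻⁴.
Δρ/ρ₀ > 0, so Δρ > 0: deeper water is denser → statically stable.

stable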